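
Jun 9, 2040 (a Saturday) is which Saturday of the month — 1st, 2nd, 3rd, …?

2nd

Day 9 falls in week ⌈9/7⌉ of the month.
Days 1–7 hold the 1st Saturday, 8–14 the 2nd, 15–21 the 3rd, 22–28 the 4th, 29–31 the 5th.
9 is in the range for the 2nd.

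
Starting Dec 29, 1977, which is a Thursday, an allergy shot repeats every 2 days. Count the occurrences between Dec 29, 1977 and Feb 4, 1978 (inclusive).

Occurrences land 2·i days after Dec 29, 1977 for i = 0, 1, 2, …
The window opens on the start date, so the first occurrence inside is #1 on Dec 29, 1977.
Feb 4, 1978 is 37 days after the start; 37 ÷ 2 = 18 remainder 1. Last occurrence in the window: #19 on Feb 3, 1978.
Occurrences #1 through #19: 19 in total.

19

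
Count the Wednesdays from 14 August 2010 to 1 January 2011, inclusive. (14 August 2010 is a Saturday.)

20

14 August 2010 is a Saturday; the first Wednesday on or after it is 18 August 2010 (4 days later).
From 18 August 2010 to 1 January 2011: 13 + 30 + 31 + 30 + 31 + 1 = 136 days (rest of August, September, October, November, December, January).
136 ÷ 7 = 19 full weeks with remainder 3, so 19 more Wednesdays after the first → 20.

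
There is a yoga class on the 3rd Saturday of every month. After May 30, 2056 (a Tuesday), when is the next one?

May 2056 starts on a Monday; its first Saturday is the 6th, so the 3rd Saturday is the 20th — May 20, 2056.
That is not after May 30, 2056, so look at Jun 2056.
Jun 2056 starts on a Thursday; its first Saturday is the 3rd, so the 3rd Saturday is the 17th — Jun 17, 2056.

Jun 17, 2056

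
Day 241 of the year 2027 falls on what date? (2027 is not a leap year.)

January has 31 days (241 − 31 = 210 remain).
February has 28 days (210 − 28 = 182 remain).
March has 31 days (182 − 31 = 151 remain).
April has 30 days (151 − 30 = 121 remain).
May has 31 days (121 − 31 = 90 remain).
June has 30 days (90 − 30 = 60 remain).
July has 31 days (60 − 31 = 29 remain).
29 into August → August 29.

2027-08-29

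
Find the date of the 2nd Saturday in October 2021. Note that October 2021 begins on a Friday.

October 2021 begins on a Friday, so the first Saturday is October 2 (1 day later).
The 2nd Saturday is 1 weeks later: 2 + 7 = 9.

9 October 2021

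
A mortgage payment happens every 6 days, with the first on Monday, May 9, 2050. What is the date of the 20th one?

August 31, 2050

The 20th occurrence is 19 intervals after the first: 19 × 6 = 114 days after May 9, 2050.
May has 31 days — 22 days to the end of May leaves 92.
June has 30 days (62 left).
July has 31 days (31 left).
31 days into August → August 31, 2050.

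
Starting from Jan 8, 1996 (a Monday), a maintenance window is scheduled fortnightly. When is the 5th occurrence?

Mar 4, 1996

The 5th occurrence is 4 intervals after the first: 4 × 14 = 56 days after Jan 8, 1996.
Jan has 31 days — 23 days to the end of Jan leaves 33.
Feb has 29 days (4 left).
4 days into Mar → Mar 4, 1996.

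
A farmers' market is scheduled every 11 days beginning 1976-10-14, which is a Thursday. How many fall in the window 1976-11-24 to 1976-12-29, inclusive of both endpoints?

3

Occurrences land 11·i days after 1976-10-14 for i = 0, 1, 2, …
1976-11-24 is 41 days after the start; 41 ÷ 11 = 3 remainder 8; since the remainder is 8, round up to i = 4. First occurrence in the window: #5 on 1976-11-27 (4×11 = 44 days in).
1976-12-29 is 76 days after the start; 76 ÷ 11 = 6 remainder 10. Last occurrence in the window: #7 on 1976-12-19.
Occurrences #5 through #7: 3 in total.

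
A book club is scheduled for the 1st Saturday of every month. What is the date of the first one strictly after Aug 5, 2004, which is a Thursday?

Aug 7, 2004

Aug 2004 starts on a Sunday, so its 1st Saturday is Aug 7, 2004 (6 days in).
Aug 7, 2004 is after Aug 5, 2004, so that is the next one.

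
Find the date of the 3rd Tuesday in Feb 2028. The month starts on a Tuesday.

Feb 2028 begins on a Tuesday, so the first Tuesday is Feb 1.
The 3rd Tuesday is 2 weeks later: 1 + 14 = 15.

Feb 15, 2028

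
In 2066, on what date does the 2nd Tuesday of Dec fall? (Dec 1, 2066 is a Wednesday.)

Dec 2066 begins on a Wednesday, so the first Tuesday is Dec 7 (6 days later).
The 2nd Tuesday is 1 weeks later: 7 + 7 = 14.

Dec 14, 2066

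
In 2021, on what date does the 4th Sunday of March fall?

2021-03-28

March 2021 begins on a Monday, so the first Sunday is March 7 (6 days later).
The 4th Sunday is 3 weeks later: 7 + 21 = 28.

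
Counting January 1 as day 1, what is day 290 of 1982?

January has 31 days (290 − 31 = 259 remain).
February has 28 days (259 − 28 = 231 remain).
March has 31 days (231 − 31 = 200 remain).
April has 30 days (200 − 30 = 170 remain).
May has 31 days (170 − 31 = 139 remain).
June has 30 days (139 − 30 = 109 remain).
July has 31 days (109 − 31 = 78 remain).
August has 31 days (78 − 31 = 47 remain).
September has 30 days (47 − 30 = 17 remain).
17 into October → October 17.

17 October 1982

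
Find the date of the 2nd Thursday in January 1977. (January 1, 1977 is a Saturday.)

1977-01-13

January 1977 begins on a Saturday, so the first Thursday is January 6 (5 days later).
The 2nd Thursday is 1 weeks later: 6 + 7 = 13.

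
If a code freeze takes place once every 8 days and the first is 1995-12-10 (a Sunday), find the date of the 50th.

The 50th occurrence is 49 intervals after the first: 49 × 8 = 392 days after 1995-12-10.
December has 31 days — 21 days to the end of December leaves 371.
January has 31 days (340 left).
February has 29 days (311 left).
March has 31 days (280 left).
April has 30 days (250 left).
May has 31 days (219 left).
June has 30 days (189 left).
July has 31 days (158 left).
August has 31 days (127 left).
September has 30 days (97 left).
October has 31 days (66 left).
November has 30 days (36 left).
December has 31 days (5 left).
5 days into January → 1997-01-05.

1997-01-05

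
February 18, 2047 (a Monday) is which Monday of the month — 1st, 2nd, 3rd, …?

3rd

Day 18 falls in week ⌈18/7⌉ of the month.
Days 1–7 hold the 1st Monday, 8–14 the 2nd, 15–21 the 3rd, 22–28 the 4th, 29–31 the 5th.
18 is in the range for the 3rd.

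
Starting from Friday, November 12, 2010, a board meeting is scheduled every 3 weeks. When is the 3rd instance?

The 3rd occurrence is 2 intervals after the first: 2 × 21 = 42 days after November 12, 2010.
November has 30 days — 18 days to the end of November leaves 24.
24 days into December → December 24, 2010.

December 24, 2010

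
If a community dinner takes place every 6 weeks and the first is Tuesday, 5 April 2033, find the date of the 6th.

The 6th occurrence is 5 intervals after the first: 5 × 42 = 210 days after 5 April 2033.
April has 30 days — 25 days to the end of April leaves 185.
May has 31 days (154 left).
June has 30 days (124 left).
July has 31 days (93 left).
August has 31 days (62 left).
September has 30 days (32 left).
October has 31 days (1 left).
1 day into November → 1 November 2033.

1 November 2033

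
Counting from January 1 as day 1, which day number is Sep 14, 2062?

Days in months before Sep: 31 + 28 + 31 + 30 + 31 + 30 + 31 + 31 = 243.
Plus 14 days into Sep → day 257.

257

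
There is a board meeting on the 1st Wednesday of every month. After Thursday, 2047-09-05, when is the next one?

September 2047 starts on a Sunday, so its 1st Wednesday is 2047-09-04 (3 days in).
That is not after 2047-09-05, so look at October 2047.
October 2047 starts on a Tuesday, so its 1st Wednesday is 2047-10-02 (1 day in).

2047-10-02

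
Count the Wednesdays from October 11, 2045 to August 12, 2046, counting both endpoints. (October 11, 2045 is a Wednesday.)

October 11, 2045 is a Wednesday; the first Wednesday on or after it is October 11, 2045.
From October 11, 2045 to August 12, 2046: 20 + 30 + 31 + 31 + 28 + 31 + 30 + 31 + 30 + 31 + 12 = 305 days (rest of October, November, December, January, February, March, April, May, June, July, August).
305 ÷ 7 = 43 full weeks with remainder 4, so 43 more Wednesdays after the first → 44.

44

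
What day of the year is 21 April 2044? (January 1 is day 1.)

Days in months before April: 31 + 29 + 31 = 91.
Plus 21 days into April → day 112.

112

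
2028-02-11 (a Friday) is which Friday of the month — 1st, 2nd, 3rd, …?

2nd

Day 11 falls in week ⌈11/7⌉ of the month.
Days 1–7 hold the 1st Friday, 8–14 the 2nd, 15–21 the 3rd, 22–28 the 4th, 29–31 the 5th.
11 is in the range for the 2nd.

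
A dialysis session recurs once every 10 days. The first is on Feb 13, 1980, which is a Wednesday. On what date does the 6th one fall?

The 6th occurrence is 5 intervals after the first: 5 × 10 = 50 days after Feb 13, 1980.
Feb has 29 days — 16 days to the end of Feb leaves 34.
Mar has 31 days (3 left).
3 days into Apr → Apr 3, 1980.

Apr 3, 1980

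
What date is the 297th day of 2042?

24 October 2042

January has 31 days (297 − 31 = 266 remain).
February has 28 days (266 − 28 = 238 remain).
March has 31 days (238 − 31 = 207 remain).
April has 30 days (207 − 30 = 177 remain).
May has 31 days (177 − 31 = 146 remain).
June has 30 days (146 − 30 = 116 remain).
July has 31 days (116 − 31 = 85 remain).
August has 31 days (85 − 31 = 54 remain).
September has 30 days (54 − 30 = 24 remain).
24 into October → October 24.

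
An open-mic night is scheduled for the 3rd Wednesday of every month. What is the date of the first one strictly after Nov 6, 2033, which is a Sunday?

Nov 16, 2033

Nov 2033 starts on a Tuesday; its first Wednesday is the 2nd, so the 3rd Wednesday is the 16th — Nov 16, 2033.
Nov 16, 2033 is after Nov 6, 2033, so that is the next one.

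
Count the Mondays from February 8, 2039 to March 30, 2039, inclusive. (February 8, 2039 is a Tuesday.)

February 8, 2039 is a Tuesday; the first Monday on or after it is February 14, 2039 (6 days later).
From February 14, 2039 to March 30, 2039: 14 + 30 = 44 days (rest of February, March).
44 ÷ 7 = 6 full weeks with remainder 2, so 6 more Mondays after the first → 7.

7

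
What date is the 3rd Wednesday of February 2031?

19 February 2031

The first Wednesday of February 2031 is February 5.
The 3rd Wednesday is 2 weeks later: 5 + 14 = 19.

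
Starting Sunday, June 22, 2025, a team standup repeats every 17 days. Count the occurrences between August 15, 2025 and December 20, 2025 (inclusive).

7

Occurrences land 17·i days after June 22, 2025 for i = 0, 1, 2, …
August 15, 2025 is 54 days after the start; 54 ÷ 17 = 3 remainder 3; since the remainder is 3, round up to i = 4. First occurrence in the window: #5 on August 29, 2025 (4×17 = 68 days in).
December 20, 2025 is 181 days after the start; 181 ÷ 17 = 10 remainder 11. Last occurrence in the window: #11 on December 9, 2025.
Occurrences #5 through #11: 7 in total.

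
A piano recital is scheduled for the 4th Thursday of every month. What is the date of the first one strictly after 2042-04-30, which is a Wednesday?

2042-05-22

April 2042 starts on a Tuesday; its first Thursday is the 3rd, so the 4th Thursday is the 24th — 2042-04-24.
That is not after 2042-04-30, so look at May 2042.
May 2042 starts on a Thursday; its first Thursday is the 1st, so the 4th Thursday is the 22nd — 2042-05-22.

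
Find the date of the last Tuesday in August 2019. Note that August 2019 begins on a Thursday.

August 2019 begins on a Thursday, so the first Tuesday is August 6 (5 days later).
August 2019 has 31 days. Adding weeks: 6, 13, 20, 27 — the last one ≤ 31 is the 27th.

2019-08-27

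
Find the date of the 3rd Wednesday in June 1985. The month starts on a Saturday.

June 1985 begins on a Saturday, so the first Wednesday is June 5 (4 days later).
The 3rd Wednesday is 2 weeks later: 5 + 14 = 19.

June 19, 1985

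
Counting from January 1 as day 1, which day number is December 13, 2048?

348

Days in months before December: 31 + 29 + 31 + 30 + 31 + 30 + 31 + 31 + 30 + 31 + 30 = 335.
Plus 13 days into December → day 348.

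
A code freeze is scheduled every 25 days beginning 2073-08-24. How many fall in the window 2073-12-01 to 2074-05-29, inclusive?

8

Occurrences land 25·i days after 2073-08-24 for i = 0, 1, 2, …
2073-12-01 is 99 days after the start; 99 ÷ 25 = 3 remainder 24; since the remainder is 24, round up to i = 4. First occurrence in the window: #5 on 2073-12-02 (4×25 = 100 days in).
2074-05-29 is 278 days after the start; 278 ÷ 25 = 11 remainder 3. Last occurrence in the window: #12 on 2074-05-26.
Occurrences #5 through #12: 8 in total.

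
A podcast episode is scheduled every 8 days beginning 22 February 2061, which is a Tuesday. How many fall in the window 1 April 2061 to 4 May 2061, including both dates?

4

Occurrences land 8·i days after 22 February 2061 for i = 0, 1, 2, …
1 April 2061 is 38 days after the start; 38 ÷ 8 = 4 remainder 6; since the remainder is 6, round up to i = 5. First occurrence in the window: #6 on 3 April 2061 (5×8 = 40 days in).
4 May 2061 is 71 days after the start; 71 ÷ 8 = 8 remainder 7. Last occurrence in the window: #9 on 27 April 2061.
Occurrences #6 through #9: 4 in total.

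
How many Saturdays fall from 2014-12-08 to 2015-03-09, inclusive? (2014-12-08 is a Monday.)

2014-12-08 is a Monday; the first Saturday on or after it is 2014-12-13 (5 days later).
From 2014-12-13 to 2015-03-09: 18 + 31 + 28 + 9 = 86 days (rest of December, January, February, March).
86 ÷ 7 = 12 full weeks with remainder 2, so 12 more Saturdays after the first → 13.

13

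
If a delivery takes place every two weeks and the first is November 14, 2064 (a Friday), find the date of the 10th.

March 20, 2065

The 10th occurrence is 9 intervals after the first: 9 × 14 = 126 days after November 14, 2064.
November has 30 days — 16 days to the end of November leaves 110.
December has 31 days (79 left).
January has 31 days (48 left).
February has 28 days (20 left).
20 days into March → March 20, 2065.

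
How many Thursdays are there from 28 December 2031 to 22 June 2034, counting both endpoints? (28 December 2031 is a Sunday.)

130

28 December 2031 is a Sunday; the first Thursday on or after it is 1 January 2032 (4 days later).
From 1 January 2032 to 22 June 2034: 365 + 365 + 173 = 903 days (rest of 2032, 2033, to 22 June 2034 in 2034).
903 ÷ 7 = 129 full weeks with remainder 0, so 129 more Thursdays after the first → 130.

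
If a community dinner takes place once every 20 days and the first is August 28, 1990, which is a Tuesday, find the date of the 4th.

The 4th occurrence is 3 intervals after the first: 3 × 20 = 60 days after August 28, 1990.
August has 31 days — 3 days to the end of August leaves 57.
September has 30 days (27 left).
27 days into October → October 27, 1990.

October 27, 1990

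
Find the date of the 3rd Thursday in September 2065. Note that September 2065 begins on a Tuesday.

2065-09-17

September 2065 begins on a Tuesday, so the first Thursday is September 3 (2 days later).
The 3rd Thursday is 2 weeks later: 3 + 14 = 17.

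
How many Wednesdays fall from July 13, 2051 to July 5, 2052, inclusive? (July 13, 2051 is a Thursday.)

51

July 13, 2051 is a Thursday; the first Wednesday on or after it is July 19, 2051 (6 days later).
From July 19, 2051 to July 5, 2052: 165 + 187 = 352 days (rest of 2051, to July 5, 2052 in 2052).
352 ÷ 7 = 50 full weeks with remainder 2, so 50 more Wednesdays after the first → 51.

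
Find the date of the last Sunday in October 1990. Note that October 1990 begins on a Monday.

October 1990 begins on a Monday, so the first Sunday is October 7 (6 days later).
October 1990 has 31 days. Adding weeks: 7, 14, 21, 28 — the last one ≤ 31 is the 28th.

October 28, 1990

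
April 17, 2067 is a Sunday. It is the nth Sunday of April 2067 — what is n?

Day 17 falls in week ⌈17/7⌉ of the month.
Days 1–7 hold the 1st Sunday, 8–14 the 2nd, 15–21 the 3rd, 22–28 the 4th, 29–31 the 5th.
17 is in the range for the 3rd.

3rd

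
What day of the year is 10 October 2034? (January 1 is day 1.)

Days in months before October: 31 + 28 + 31 + 30 + 31 + 30 + 31 + 31 + 30 = 273.
Plus 10 days into October → day 283.

283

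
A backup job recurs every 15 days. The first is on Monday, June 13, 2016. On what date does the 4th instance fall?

July 28, 2016

The 4th occurrence is 3 intervals after the first: 3 × 15 = 45 days after June 13, 2016.
June has 30 days — 17 days to the end of June leaves 28.
28 days into July → July 28, 2016.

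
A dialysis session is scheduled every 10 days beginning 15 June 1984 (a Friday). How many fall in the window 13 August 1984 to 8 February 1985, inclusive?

Occurrences land 10·i days after 15 June 1984 for i = 0, 1, 2, …
13 August 1984 is 59 days after the start; 59 ÷ 10 = 5 remainder 9; since the remainder is 9, round up to i = 6. First occurrence in the window: #7 on 14 August 1984 (6×10 = 60 days in).
8 February 1985 is 238 days after the start; 238 ÷ 10 = 23 remainder 8. Last occurrence in the window: #24 on 31 January 1985.
Occurrences #7 through #24: 18 in total.

18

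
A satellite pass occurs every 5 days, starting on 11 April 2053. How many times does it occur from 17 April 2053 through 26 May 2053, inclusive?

Occurrences land 5·i days after 11 April 2053 for i = 0, 1, 2, …
17 April 2053 is 6 days after the start; 6 ÷ 5 = 1 remainder 1; since the remainder is 1, round up to i = 2. First occurrence in the window: #3 on 21 April 2053 (2×5 = 10 days in).
26 May 2053 is 45 days after the start; 45 ÷ 5 = 9 remainder 0. Last occurrence in the window: #10 on 26 May 2053.
Occurrences #3 through #10: 8 in total.

8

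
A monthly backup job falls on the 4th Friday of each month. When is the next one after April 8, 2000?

April 28, 2000

April 2000 starts on a Saturday; its first Friday is the 7th, so the 4th Friday is the 28th — April 28, 2000.
April 28, 2000 is after April 8, 2000, so that is the next one.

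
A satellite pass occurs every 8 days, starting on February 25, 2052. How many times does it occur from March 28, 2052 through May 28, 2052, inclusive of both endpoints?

Occurrences land 8·i days after February 25, 2052 for i = 0, 1, 2, …
March 28, 2052 is 32 days after the start; 32 ÷ 8 = 4 remainder 0. First occurrence in the window: #5 on March 28, 2052 (4×8 = 32 days in).
May 28, 2052 is 93 days after the start; 93 ÷ 8 = 11 remainder 5. Last occurrence in the window: #12 on May 23, 2052.
Occurrences #5 through #12: 8 in total.

8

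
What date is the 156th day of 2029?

January has 31 days (156 − 31 = 125 remain).
February has 28 days (125 − 28 = 97 remain).
March has 31 days (97 − 31 = 66 remain).
April has 30 days (66 − 30 = 36 remain).
May has 31 days (36 − 31 = 5 remain).
5 into June → June 5.

5 June 2029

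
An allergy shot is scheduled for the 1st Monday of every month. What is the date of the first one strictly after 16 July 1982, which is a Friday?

2 August 1982

July 1982 starts on a Thursday, so its 1st Monday is 5 July 1982 (4 days in).
That is not after 16 July 1982, so look at August 1982.
August 1982 starts on a Sunday, so its 1st Monday is 2 August 1982 (1 day in).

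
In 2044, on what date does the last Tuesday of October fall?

October 2044 begins on a Saturday, so the first Tuesday is October 4 (3 days later).
October 2044 has 31 days. Adding weeks: 4, 11, 18, 25 — the last one ≤ 31 is the 25th.

25 October 2044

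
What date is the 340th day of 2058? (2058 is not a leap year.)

Dec 6, 2058

Jan has 31 days (340 − 31 = 309 remain).
Feb has 28 days (309 − 28 = 281 remain).
Mar has 31 days (281 − 31 = 250 remain).
Apr has 30 days (250 − 30 = 220 remain).
May has 31 days (220 − 31 = 189 remain).
Jun has 30 days (189 − 30 = 159 remain).
Jul has 31 days (159 − 31 = 128 remain).
Aug has 31 days (128 − 31 = 97 remain).
Sep has 30 days (97 − 30 = 67 remain).
Oct has 31 days (67 − 31 = 36 remain).
Nov has 30 days (36 − 30 = 6 remain).
6 into Dec → Dec 6.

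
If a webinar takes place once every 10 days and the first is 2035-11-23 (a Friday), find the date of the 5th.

2036-01-02

The 5th occurrence is 4 intervals after the first: 4 × 10 = 40 days after 2035-11-23.
November has 30 days — 7 days to the end of November leaves 33.
December has 31 days (2 left).
2 days into January → 2036-01-02.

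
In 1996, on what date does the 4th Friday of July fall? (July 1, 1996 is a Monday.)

1996-07-26

July 1996 begins on a Monday, so the first Friday is July 5 (4 days later).
The 4th Friday is 3 weeks later: 5 + 21 = 26.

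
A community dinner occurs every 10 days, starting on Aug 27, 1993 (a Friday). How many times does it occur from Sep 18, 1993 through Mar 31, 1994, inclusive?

19

Occurrences land 10·i days after Aug 27, 1993 for i = 0, 1, 2, …
Sep 18, 1993 is 22 days after the start; 22 ÷ 10 = 2 remainder 2; since the remainder is 2, round up to i = 3. First occurrence in the window: #4 on Sep 26, 1993 (3×10 = 30 days in).
Mar 31, 1994 is 216 days after the start; 216 ÷ 10 = 21 remainder 6. Last occurrence in the window: #22 on Mar 25, 1994.
Occurrences #4 through #22: 19 in total.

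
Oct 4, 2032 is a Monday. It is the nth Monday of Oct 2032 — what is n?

Day 4 falls in week ⌈4/7⌉ of the month.
Days 1–7 hold the 1st Monday, 8–14 the 2nd, 15–21 the 3rd, 22–28 the 4th, 29–31 the 5th.
4 is in the range for the 1st.

1st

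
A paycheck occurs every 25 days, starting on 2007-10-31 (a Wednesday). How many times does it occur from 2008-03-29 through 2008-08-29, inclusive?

Occurrences land 25·i days after 2007-10-31 for i = 0, 1, 2, …
2008-03-29 is 150 days after the start; 150 ÷ 25 = 6 remainder 0. First occurrence in the window: #7 on 2008-03-29 (6×25 = 150 days in).
2008-08-29 is 303 days after the start; 303 ÷ 25 = 12 remainder 3. Last occurrence in the window: #13 on 2008-08-26.
Occurrences #7 through #13: 7 in total.

7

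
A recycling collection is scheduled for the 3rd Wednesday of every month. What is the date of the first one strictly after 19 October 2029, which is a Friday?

October 2029 starts on a Monday; its first Wednesday is the 3rd, so the 3rd Wednesday is the 17th — 17 October 2029.
That is not after 19 October 2029, so look at November 2029.
November 2029 starts on a Thursday; its first Wednesday is the 7th, so the 3rd Wednesday is the 21st — 21 November 2029.

21 November 2029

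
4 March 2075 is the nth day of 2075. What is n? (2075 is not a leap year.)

63

Days in months before March: 31 + 28 = 59.
Plus 4 days into March → day 63.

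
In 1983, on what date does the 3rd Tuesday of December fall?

20 December 1983

December 1983 begins on a Thursday, so the first Tuesday is December 6 (5 days later).
The 3rd Tuesday is 2 weeks later: 6 + 14 = 20.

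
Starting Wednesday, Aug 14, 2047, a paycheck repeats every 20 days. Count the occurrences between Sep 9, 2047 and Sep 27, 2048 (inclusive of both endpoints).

Occurrences land 20·i days after Aug 14, 2047 for i = 0, 1, 2, …
Sep 9, 2047 is 26 days after the start; 26 ÷ 20 = 1 remainder 6; since the remainder is 6, round up to i = 2. First occurrence in the window: #3 on Sep 23, 2047 (2×20 = 40 days in).
Sep 27, 2048 is 410 days after the start; 410 ÷ 20 = 20 remainder 10. Last occurrence in the window: #21 on Sep 17, 2048.
Occurrences #3 through #21: 19 in total.

19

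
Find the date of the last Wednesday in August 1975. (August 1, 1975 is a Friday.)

August 1975 begins on a Friday, so the first Wednesday is August 6 (5 days later).
August 1975 has 31 days. Adding weeks: 6, 13, 20, 27 — the last one ≤ 31 is the 27th.

27 August 1975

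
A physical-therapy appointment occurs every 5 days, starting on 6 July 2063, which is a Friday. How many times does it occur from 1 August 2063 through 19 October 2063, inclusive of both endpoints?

Occurrences land 5·i days after 6 July 2063 for i = 0, 1, 2, …
1 August 2063 is 26 days after the start; 26 ÷ 5 = 5 remainder 1; since the remainder is 1, round up to i = 6. First occurrence in the window: #7 on 5 August 2063 (6×5 = 30 days in).
19 October 2063 is 105 days after the start; 105 ÷ 5 = 21 remainder 0. Last occurrence in the window: #22 on 19 October 2063.
Occurrences #7 through #22: 16 in total.

16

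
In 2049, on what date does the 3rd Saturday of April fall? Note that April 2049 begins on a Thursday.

April 2049 begins on a Thursday, so the first Saturday is April 3 (2 days later).
The 3rd Saturday is 2 weeks later: 3 + 14 = 17.

April 17, 2049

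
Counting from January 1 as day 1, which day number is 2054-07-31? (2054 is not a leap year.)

Days in months before July: 31 + 28 + 31 + 30 + 31 + 30 = 181.
Plus 31 days into July → day 212.

212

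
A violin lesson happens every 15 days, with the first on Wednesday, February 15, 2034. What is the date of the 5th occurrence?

The 5th occurrence is 4 intervals after the first: 4 × 15 = 60 days after February 15, 2034.
February has 28 days — 13 days to the end of February leaves 47.
March has 31 days (16 left).
16 days into April → April 16, 2034.

April 16, 2034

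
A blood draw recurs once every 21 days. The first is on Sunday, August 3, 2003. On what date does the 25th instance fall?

December 19, 2004

The 25th occurrence is 24 intervals after the first: 24 × 21 = 504 days after August 3, 2003.
August has 31 days — 28 days to the end of August leaves 476.
From end of August to end of 2003 is 122 days (354 left).
January has 31 days (323 left).
February has 29 days (294 left).
March has 31 days (263 left).
April has 30 days (233 left).
May has 31 days (202 left).
June has 30 days (172 left).
July has 31 days (141 left).
August has 31 days (110 left).
September has 30 days (80 left).
October has 31 days (49 left).
November has 30 days (19 left).
19 days into December → December 19, 2004.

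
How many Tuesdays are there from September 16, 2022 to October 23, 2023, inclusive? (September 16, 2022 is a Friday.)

57

September 16, 2022 is a Friday; the first Tuesday on or after it is September 20, 2022 (4 days later).
From September 20, 2022 to October 23, 2023: 102 + 296 = 398 days (rest of 2022, to October 23, 2023 in 2023).
398 ÷ 7 = 56 full weeks with remainder 6, so 56 more Tuesdays after the first → 57.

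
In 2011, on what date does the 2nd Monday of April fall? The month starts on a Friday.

April 11, 2011

April 2011 begins on a Friday, so the first Monday is April 4 (3 days later).
The 2nd Monday is 1 weeks later: 4 + 7 = 11.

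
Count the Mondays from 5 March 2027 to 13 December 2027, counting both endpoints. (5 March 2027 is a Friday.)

41

5 March 2027 is a Friday; the first Monday on or after it is 8 March 2027 (3 days later).
From 8 March 2027 to 13 December 2027: 23 + 30 + 31 + 30 + 31 + 31 + 30 + 31 + 30 + 13 = 280 days (rest of March, April, May, June, July, August, September, October, November, December).
280 ÷ 7 = 40 full weeks with remainder 0, so 40 more Mondays after the first → 41.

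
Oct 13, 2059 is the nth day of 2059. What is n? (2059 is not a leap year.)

286

Days in months before Oct: 31 + 28 + 31 + 30 + 31 + 30 + 31 + 31 + 30 = 273.
Plus 13 days into Oct → day 286.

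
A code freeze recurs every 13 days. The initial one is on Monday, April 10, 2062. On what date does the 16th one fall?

The 16th occurrence is 15 intervals after the first: 15 × 13 = 195 days after April 10, 2062.
April has 30 days — 20 days to the end of April leaves 175.
May has 31 days (144 left).
June has 30 days (114 left).
July has 31 days (83 left).
August has 31 days (52 left).
September has 30 days (22 left).
22 days into October → October 22, 2062.

October 22, 2062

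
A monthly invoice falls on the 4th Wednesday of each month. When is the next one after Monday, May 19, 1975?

May 1975 starts on a Thursday; its first Wednesday is the 7th, so the 4th Wednesday is the 28th — May 28, 1975.
May 28, 1975 is after May 19, 1975, so that is the next one.

May 28, 1975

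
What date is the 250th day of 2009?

January has 31 days (250 − 31 = 219 remain).
February has 28 days (219 − 28 = 191 remain).
March has 31 days (191 − 31 = 160 remain).
April has 30 days (160 − 30 = 130 remain).
May has 31 days (130 − 31 = 99 remain).
June has 30 days (99 − 30 = 69 remain).
July has 31 days (69 − 31 = 38 remain).
August has 31 days (38 − 31 = 7 remain).
7 into September → September 7.

7 September 2009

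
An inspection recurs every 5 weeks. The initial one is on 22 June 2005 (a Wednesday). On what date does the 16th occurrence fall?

The 16th occurrence is 15 intervals after the first: 15 × 35 = 525 days after 22 June 2005.
June has 30 days — 8 days to the end of June leaves 517.
From end of June to end of 2005 is 184 days (333 left).
January has 31 days (302 left).
February has 28 days (274 left).
March has 31 days (243 left).
April has 30 days (213 left).
May has 31 days (182 left).
June has 30 days (152 left).
July has 31 days (121 left).
August has 31 days (90 left).
September has 30 days (60 left).
October has 31 days (29 left).
29 days into November → 29 November 2006.

29 November 2006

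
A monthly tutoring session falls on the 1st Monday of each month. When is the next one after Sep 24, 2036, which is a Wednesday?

Sep 2036 starts on a Monday, so its 1st Monday is Sep 1, 2036.
That is not after Sep 24, 2036, so look at Oct 2036.
Oct 2036 starts on a Wednesday, so its 1st Monday is Oct 6, 2036 (5 days in).

Oct 6, 2036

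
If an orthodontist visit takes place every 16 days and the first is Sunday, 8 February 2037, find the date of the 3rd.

The 3rd occurrence is 2 intervals after the first: 2 × 16 = 32 days after 8 February 2037.
February has 28 days — 20 days to the end of February leaves 12.
12 days into March → 12 March 2037.

12 March 2037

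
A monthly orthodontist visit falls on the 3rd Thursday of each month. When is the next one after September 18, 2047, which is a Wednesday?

September 2047 starts on a Sunday; its first Thursday is the 5th, so the 3rd Thursday is the 19th — September 19, 2047.
September 19, 2047 is after September 18, 2047, so that is the next one.

September 19, 2047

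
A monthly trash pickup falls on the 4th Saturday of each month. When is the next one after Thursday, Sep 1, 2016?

Sep 24, 2016

Sep 2016 starts on a Thursday; its first Saturday is the 3rd, so the 4th Saturday is the 24th — Sep 24, 2016.
Sep 24, 2016 is after Sep 1, 2016, so that is the next one.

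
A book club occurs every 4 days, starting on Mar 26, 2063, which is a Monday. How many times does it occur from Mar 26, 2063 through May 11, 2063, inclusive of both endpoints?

12

Occurrences land 4·i days after Mar 26, 2063 for i = 0, 1, 2, …
The window opens on the start date, so the first occurrence inside is #1 on Mar 26, 2063.
May 11, 2063 is 46 days after the start; 46 ÷ 4 = 11 remainder 2. Last occurrence in the window: #12 on May 9, 2063.
Occurrences #1 through #12: 12 in total.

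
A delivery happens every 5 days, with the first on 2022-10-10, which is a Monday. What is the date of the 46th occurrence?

The 46th occurrence is 45 intervals after the first: 45 × 5 = 225 days after 2022-10-10.
October has 31 days — 21 days to the end of October leaves 204.
November has 30 days (174 left).
December has 31 days (143 left).
January has 31 days (112 left).
February has 28 days (84 left).
March has 31 days (53 left).
April has 30 days (23 left).
23 days into May → 2023-05-23.

2023-05-23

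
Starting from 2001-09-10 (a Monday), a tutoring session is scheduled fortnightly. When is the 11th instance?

The 11th occurrence is 10 intervals after the first: 10 × 14 = 140 days after 2001-09-10.
September has 30 days — 20 days to the end of September leaves 120.
October has 31 days (89 left).
November has 30 days (59 left).
December has 31 days (28 left).
28 days into January → 2002-01-28.

2002-01-28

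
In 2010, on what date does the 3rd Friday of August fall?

2010-08-20

The first Friday of August 2010 is August 6.
The 3rd Friday is 2 weeks later: 6 + 14 = 20.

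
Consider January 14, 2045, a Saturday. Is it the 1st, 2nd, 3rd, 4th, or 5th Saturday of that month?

2nd

Day 14 falls in week ⌈14/7⌉ of the month.
Days 1–7 hold the 1st Saturday, 8–14 the 2nd, 15–21 the 3rd, 22–28 the 4th, 29–31 the 5th.
14 is in the range for the 2nd.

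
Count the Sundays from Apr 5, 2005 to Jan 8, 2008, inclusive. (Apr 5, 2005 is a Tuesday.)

144

Apr 5, 2005 is a Tuesday; the first Sunday on or after it is Apr 10, 2005 (5 days later).
From Apr 10, 2005 to Jan 8, 2008: 265 + 365 + 365 + 8 = 1003 days (rest of 2005, 2006, 2007, to Jan 8, 2008 in 2008).
1003 ÷ 7 = 143 full weeks with remainder 2, so 143 more Sundays after the first → 144.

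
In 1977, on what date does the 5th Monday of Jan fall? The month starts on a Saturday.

Jan 1977 begins on a Saturday, so the first Monday is Jan 3 (2 days later).
The 5th Monday is 4 weeks later: 3 + 28 = 31.

Jan 31, 1977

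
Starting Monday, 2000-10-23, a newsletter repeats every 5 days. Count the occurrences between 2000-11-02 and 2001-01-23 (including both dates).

Occurrences land 5·i days after 2000-10-23 for i = 0, 1, 2, …
2000-11-02 is 10 days after the start; 10 ÷ 5 = 2 remainder 0. First occurrence in the window: #3 on 2000-11-02 (2×5 = 10 days in).
2001-01-23 is 92 days after the start; 92 ÷ 5 = 18 remainder 2. Last occurrence in the window: #19 on 2001-01-21.
Occurrences #3 through #19: 17 in total.

17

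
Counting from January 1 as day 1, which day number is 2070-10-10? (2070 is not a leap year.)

Days in months before October: 31 + 28 + 31 + 30 + 31 + 30 + 31 + 31 + 30 = 273.
Plus 10 days into October → day 283.

283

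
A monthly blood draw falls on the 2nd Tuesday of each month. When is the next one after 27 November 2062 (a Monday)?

November 2062 starts on a Wednesday; its first Tuesday is the 7th, so the 2nd Tuesday is the 14th — 14 November 2062.
That is not after 27 November 2062, so look at December 2062.
December 2062 starts on a Friday; its first Tuesday is the 5th, so the 2nd Tuesday is the 12th — 12 December 2062.

12 December 2062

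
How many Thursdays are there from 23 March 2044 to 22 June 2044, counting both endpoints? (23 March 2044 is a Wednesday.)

23 March 2044 is a Wednesday; the first Thursday on or after it is 24 March 2044 (1 day later).
From 24 March 2044 to 22 June 2044: 7 + 30 + 31 + 22 = 90 days (rest of March, April, May, June).
90 ÷ 7 = 12 full weeks with remainder 6, so 12 more Thursdays after the first → 13.

13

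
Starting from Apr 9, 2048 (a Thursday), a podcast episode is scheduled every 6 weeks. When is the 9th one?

Mar 11, 2049

The 9th occurrence is 8 intervals after the first: 8 × 42 = 336 days after Apr 9, 2048.
Apr has 30 days — 21 days to the end of Apr leaves 315.
May has 31 days (284 left).
Jun has 30 days (254 left).
Jul has 31 days (223 left).
Aug has 31 days (192 left).
Sep has 30 days (162 left).
Oct has 31 days (131 left).
Nov has 30 days (101 left).
Dec has 31 days (70 left).
Jan has 31 days (39 left).
Feb has 28 days (11 left).
11 days into Mar → Mar 11, 2049.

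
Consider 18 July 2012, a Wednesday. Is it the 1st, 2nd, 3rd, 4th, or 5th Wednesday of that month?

3rd

Day 18 falls in week ⌈18/7⌉ of the month.
Days 1–7 hold the 1st Wednesday, 8–14 the 2nd, 15–21 the 3rd, 22–28 the 4th, 29–31 the 5th.
18 is in the range for the 3rd.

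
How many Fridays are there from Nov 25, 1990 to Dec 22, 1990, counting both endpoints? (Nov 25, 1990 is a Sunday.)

4

Nov 25, 1990 is a Sunday; the first Friday on or after it is Nov 30, 1990 (5 days later).
From Nov 30, 1990 to Dec 22, 1990: 0 + 22 = 22 days (rest of Nov, Dec).
22 ÷ 7 = 3 full weeks with remainder 1, so 3 more Fridays after the first → 4.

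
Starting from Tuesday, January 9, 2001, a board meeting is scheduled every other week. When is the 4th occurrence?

The 4th occurrence is 3 intervals after the first: 3 × 14 = 42 days after January 9, 2001.
January has 31 days — 22 days to the end of January leaves 20.
20 days into February → February 20, 2001.

February 20, 2001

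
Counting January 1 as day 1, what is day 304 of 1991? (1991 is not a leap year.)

1991-10-31

January has 31 days (304 − 31 = 273 remain).
February has 28 days (273 − 28 = 245 remain).
March has 31 days (245 − 31 = 214 remain).
April has 30 days (214 − 30 = 184 remain).
May has 31 days (184 − 31 = 153 remain).
June has 30 days (153 − 30 = 123 remain).
July has 31 days (123 − 31 = 92 remain).
August has 31 days (92 − 31 = 61 remain).
September has 30 days (61 − 30 = 31 remain).
31 into October → October 31.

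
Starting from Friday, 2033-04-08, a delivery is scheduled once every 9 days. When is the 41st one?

The 41st occurrence is 40 intervals after the first: 40 × 9 = 360 days after 2033-04-08.
April has 30 days — 22 days to the end of April leaves 338.
May has 31 days (307 left).
June has 30 days (277 left).
July has 31 days (246 left).
August has 31 days (215 left).
September has 30 days (185 left).
October has 31 days (154 left).
November has 30 days (124 left).
December has 31 days (93 left).
January has 31 days (62 left).
February has 28 days (34 left).
March has 31 days (3 left).
3 days into April → 2034-04-03.

2034-04-03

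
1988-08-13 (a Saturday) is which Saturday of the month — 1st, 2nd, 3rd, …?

2nd

Day 13 falls in week ⌈13/7⌉ of the month.
Days 1–7 hold the 1st Saturday, 8–14 the 2nd, 15–21 the 3rd, 22–28 the 4th, 29–31 the 5th.
13 is in the range for the 2nd.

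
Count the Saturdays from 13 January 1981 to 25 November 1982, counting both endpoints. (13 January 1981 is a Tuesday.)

13 January 1981 is a Tuesday; the first Saturday on or after it is 17 January 1981 (4 days later).
From 17 January 1981 to 25 November 1982: 348 + 329 = 677 days (rest of 1981, to 25 November 1982 in 1982).
677 ÷ 7 = 96 full weeks with remainder 5, so 96 more Saturdays after the first → 97.

97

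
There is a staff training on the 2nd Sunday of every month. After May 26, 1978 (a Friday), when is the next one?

June 11, 1978

May 1978 starts on a Monday; its first Sunday is the 7th, so the 2nd Sunday is the 14th — May 14, 1978.
That is not after May 26, 1978, so look at June 1978.
June 1978 starts on a Thursday; its first Sunday is the 4th, so the 2nd Sunday is the 11th — June 11, 1978.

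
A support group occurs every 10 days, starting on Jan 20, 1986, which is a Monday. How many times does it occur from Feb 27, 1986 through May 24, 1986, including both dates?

9

Occurrences land 10·i days after Jan 20, 1986 for i = 0, 1, 2, …
Feb 27, 1986 is 38 days after the start; 38 ÷ 10 = 3 remainder 8; since the remainder is 8, round up to i = 4. First occurrence in the window: #5 on Mar 1, 1986 (4×10 = 40 days in).
May 24, 1986 is 124 days after the start; 124 ÷ 10 = 12 remainder 4. Last occurrence in the window: #13 on May 20, 1986.
Occurrences #5 through #13: 9 in total.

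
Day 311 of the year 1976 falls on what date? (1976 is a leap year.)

Nov 6, 1976

Jan has 31 days (311 − 31 = 280 remain).
Feb has 29 days (280 − 29 = 251 remain).
Mar has 31 days (251 − 31 = 220 remain).
Apr has 30 days (220 − 30 = 190 remain).
May has 31 days (190 − 31 = 159 remain).
Jun has 30 days (159 − 30 = 129 remain).
Jul has 31 days (129 − 31 = 98 remain).
Aug has 31 days (98 − 31 = 67 remain).
Sep has 30 days (67 − 30 = 37 remain).
Oct has 31 days (37 − 31 = 6 remain).
6 into Nov → Nov 6.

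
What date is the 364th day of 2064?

29 December 2064

January has 31 days (364 − 31 = 333 remain).
February has 29 days (333 − 29 = 304 remain).
March has 31 days (304 − 31 = 273 remain).
April has 30 days (273 − 30 = 243 remain).
May has 31 days (243 − 31 = 212 remain).
June has 30 days (212 − 30 = 182 remain).
July has 31 days (182 − 31 = 151 remain).
August has 31 days (151 − 31 = 120 remain).
September has 30 days (120 − 30 = 90 remain).
October has 31 days (90 − 31 = 59 remain).
November has 30 days (59 − 30 = 29 remain).
29 into December → December 29.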